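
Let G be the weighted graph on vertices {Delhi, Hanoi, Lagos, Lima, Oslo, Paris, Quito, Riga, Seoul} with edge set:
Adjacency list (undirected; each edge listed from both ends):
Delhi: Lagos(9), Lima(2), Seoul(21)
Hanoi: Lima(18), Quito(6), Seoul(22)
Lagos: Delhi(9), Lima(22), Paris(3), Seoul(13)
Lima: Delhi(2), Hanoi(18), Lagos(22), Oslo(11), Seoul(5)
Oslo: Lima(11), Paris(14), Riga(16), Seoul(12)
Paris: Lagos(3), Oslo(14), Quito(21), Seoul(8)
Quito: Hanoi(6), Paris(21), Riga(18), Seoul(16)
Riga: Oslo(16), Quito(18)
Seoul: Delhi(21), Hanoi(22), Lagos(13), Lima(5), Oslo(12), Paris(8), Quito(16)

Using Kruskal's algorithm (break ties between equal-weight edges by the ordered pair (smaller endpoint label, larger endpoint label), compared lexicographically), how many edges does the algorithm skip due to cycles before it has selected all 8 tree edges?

Sort edges by weight, then run Kruskal:
Delhi Lima (2): add — endpoints in different components.
Lagos Paris (3): add — endpoints in different components.
Lima Seoul (5): add — endpoints in different components.
Hanoi Quito (6): add — endpoints in different components.
Paris Seoul (8): add — endpoints in different components.
Delhi Lagos (9): skip — Delhi and Lagos already connected.
Lima Oslo (11): add — endpoints in different components.
Oslo Seoul (12): skip — Oslo and Seoul already connected.
Lagos Seoul (13): skip — Lagos and Seoul already connected.
Oslo Paris (14): skip — Paris and Oslo already connected.
Oslo Riga (16): add — endpoints in different components.
Quito Seoul (16): add — endpoints in different components.
Edges rejected before the tree was complete: 4.

4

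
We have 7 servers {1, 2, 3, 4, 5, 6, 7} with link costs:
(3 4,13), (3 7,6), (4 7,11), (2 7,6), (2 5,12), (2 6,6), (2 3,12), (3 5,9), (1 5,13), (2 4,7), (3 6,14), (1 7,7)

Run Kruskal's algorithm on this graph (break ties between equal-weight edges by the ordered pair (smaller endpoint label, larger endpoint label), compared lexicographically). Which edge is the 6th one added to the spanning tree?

Sort edges by weight, then run Kruskal:
2 6 (6): add. Components now {1} {2,6} {3} {4} {5} {7}
2 7 (6): add. Components now {1} {2,6,7} {3} {4} {5}
3 7 (6): add. Components now {1} {2,3,6,7} {4} {5}
1 7 (7): add. Components now {1,2,3,6,7} {4} {5}
2 4 (7): add. Components now {1,2,3,4,6,7} {5}
3 5 (9): add. Components now {1,2,3,4,5,6,7}
The 6th edge added is 3 5.

3-5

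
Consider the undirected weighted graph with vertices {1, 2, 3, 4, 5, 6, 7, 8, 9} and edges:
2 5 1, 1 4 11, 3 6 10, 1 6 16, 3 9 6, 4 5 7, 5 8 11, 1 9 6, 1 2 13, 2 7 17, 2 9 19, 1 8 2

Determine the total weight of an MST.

60

Sort edges by weight, then run Kruskal:
2 5 (1): add — endpoints in different components.
1 8 (2): add — endpoints in different components.
1 9 (6): add — endpoints in different components.
3 9 (6): add — endpoints in different components.
4 5 (7): add — endpoints in different components.
3 6 (10): add — endpoints in different components.
1 4 (11): add — endpoints in different components.
5 8 (11): skip — 5 and 8 already connected.
1 2 (13): skip — 1 and 2 already connected.
1 6 (16): skip — 1 and 6 already connected.
2 7 (17): add — endpoints in different components.
MST edges: 2 5, 1 8, 1 9, 3 9, 4 5, 3 6, 1 4, 2 7; total weight 1+2+6+6+7+10+11+17 = 60.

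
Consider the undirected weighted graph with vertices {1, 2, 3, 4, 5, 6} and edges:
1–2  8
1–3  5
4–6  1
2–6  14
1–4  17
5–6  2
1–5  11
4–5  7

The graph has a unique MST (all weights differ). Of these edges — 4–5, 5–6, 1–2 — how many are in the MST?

2

Kruskal: consider edges lightest-first.
4–6 (1): add — endpoints in different components.
5–6 (2): add — endpoints in different components.
1–3 (5): add — endpoints in different components.
4–5 (7): skip — 4 and 5 already connected.
1–2 (8): add — endpoints in different components.
1–5 (11): add — endpoints in different components.
MST edge set: {4–6, 5–6, 1–3, 1–2, 1–5}.
Of the listed edges, {5–6, 1–2} are in the MST → 2.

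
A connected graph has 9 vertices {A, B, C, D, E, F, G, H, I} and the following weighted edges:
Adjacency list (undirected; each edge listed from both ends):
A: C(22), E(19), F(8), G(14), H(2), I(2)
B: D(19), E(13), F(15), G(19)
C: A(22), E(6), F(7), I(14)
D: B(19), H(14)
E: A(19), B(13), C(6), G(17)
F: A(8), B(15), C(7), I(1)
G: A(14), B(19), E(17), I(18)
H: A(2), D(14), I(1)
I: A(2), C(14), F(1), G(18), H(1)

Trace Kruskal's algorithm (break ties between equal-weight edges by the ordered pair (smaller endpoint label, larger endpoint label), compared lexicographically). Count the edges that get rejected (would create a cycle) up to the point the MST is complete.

Sort edges by weight, then run Kruskal:
F I (1): add — endpoints in different components.
H I (1): add — endpoints in different components.
A H (2): add — endpoints in different components.
A I (2): skip — A and I already connected.
C E (6): add — endpoints in different components.
C F (7): add — endpoints in different components.
A F (8): skip — A and F already connected.
B E (13): add — endpoints in different components.
A G (14): add — endpoints in different components.
C I (14): skip — C and I already connected.
D H (14): add — endpoints in different components.
Edges rejected before the tree was complete: 3.

3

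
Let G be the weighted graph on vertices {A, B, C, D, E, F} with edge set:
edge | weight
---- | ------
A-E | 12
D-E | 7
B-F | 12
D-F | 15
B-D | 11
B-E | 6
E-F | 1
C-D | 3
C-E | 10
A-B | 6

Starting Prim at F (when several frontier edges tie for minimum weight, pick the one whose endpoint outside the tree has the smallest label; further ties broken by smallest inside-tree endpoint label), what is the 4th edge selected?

Prim, starting at F.
Step 1: cheapest edge leaving the tree is E-F (1); add E.
Step 2: cheapest edge leaving the tree is B-E (6); add B.
Step 3: cheapest edge leaving the tree is A-B (6); add A.
Step 4: cheapest edge leaving the tree is D-E (7); add D.
Step 5: cheapest edge leaving the tree is C-D (3); add C.
The 4th edge added is D-E.

D-E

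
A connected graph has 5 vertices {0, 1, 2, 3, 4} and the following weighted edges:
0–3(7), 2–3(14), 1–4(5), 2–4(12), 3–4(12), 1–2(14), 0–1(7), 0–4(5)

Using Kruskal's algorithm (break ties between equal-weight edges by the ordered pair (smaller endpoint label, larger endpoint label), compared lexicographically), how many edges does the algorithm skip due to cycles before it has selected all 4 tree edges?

1

Sort edges by weight, then run Kruskal:
0–4 (5): add. Components now {0,4} {1} {2} {3}
1–4 (5): add. Components now {0,1,4} {2} {3}
0–1 (7): skip — 0 and 1 already connected.
0–3 (7): add. Components now {0,1,3,4} {2}
2–4 (12): add. Components now {0,1,2,3,4}
Edges rejected before the tree was complete: 1.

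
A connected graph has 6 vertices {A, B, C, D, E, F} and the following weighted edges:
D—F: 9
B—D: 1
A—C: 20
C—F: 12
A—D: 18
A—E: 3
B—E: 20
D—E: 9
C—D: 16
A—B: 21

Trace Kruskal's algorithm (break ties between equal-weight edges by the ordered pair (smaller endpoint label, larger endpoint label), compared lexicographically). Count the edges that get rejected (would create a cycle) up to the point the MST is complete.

0

Sort edges by weight, then run Kruskal:
B—D (1): add. Components now {A} {B,D} {C} {E} {F}
A—E (3): add. Components now {A,E} {B,D} {C} {F}
D—E (9): add. Components now {A,B,D,E} {C} {F}
D—F (9): add. Components now {A,B,D,E,F} {C}
C—F (12): add. Components now {A,B,C,D,E,F}
Edges rejected before the tree was complete: 0.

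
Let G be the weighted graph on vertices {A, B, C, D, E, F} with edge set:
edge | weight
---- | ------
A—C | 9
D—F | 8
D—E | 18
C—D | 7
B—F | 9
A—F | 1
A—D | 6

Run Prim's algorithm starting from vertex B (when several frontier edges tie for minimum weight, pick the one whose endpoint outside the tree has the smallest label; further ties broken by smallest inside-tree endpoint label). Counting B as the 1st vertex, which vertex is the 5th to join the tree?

C

Prim's algorithm from B:
Step 1: cheapest edge leaving the tree is B—F (9); add F.
Step 2: cheapest edge leaving the tree is A—F (1); add A.
Step 3: cheapest edge leaving the tree is A—D (6); add D.
Step 4: cheapest edge leaving the tree is C—D (7); add C.
Step 5: cheapest edge leaving the tree is D—E (18); add E.
Vertex order: B, F, A, D, C, E. The 5th vertex is C.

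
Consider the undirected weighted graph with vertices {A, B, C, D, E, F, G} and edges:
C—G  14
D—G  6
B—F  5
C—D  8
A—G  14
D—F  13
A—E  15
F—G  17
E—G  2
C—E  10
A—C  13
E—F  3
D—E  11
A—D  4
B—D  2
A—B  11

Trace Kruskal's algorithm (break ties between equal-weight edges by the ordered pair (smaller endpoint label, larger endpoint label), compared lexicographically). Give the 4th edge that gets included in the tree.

A-D

Sort edges by weight, then run Kruskal:
B—D (2): add. Components now {A} {B,D} {C} {E} {F} {G}
E—G (2): add. Components now {A} {B,D} {C} {E,G} {F}
E—F (3): add. Components now {A} {B,D} {C} {E,F,G}
A—D (4): add. Components now {A,B,D} {C} {E,F,G}
B—F (5): add. Components now {A,B,D,E,F,G} {C}
D—G (6): skip — D and G already connected.
C—D (8): add. Components now {A,B,C,D,E,F,G}
The 4th edge added is A—D.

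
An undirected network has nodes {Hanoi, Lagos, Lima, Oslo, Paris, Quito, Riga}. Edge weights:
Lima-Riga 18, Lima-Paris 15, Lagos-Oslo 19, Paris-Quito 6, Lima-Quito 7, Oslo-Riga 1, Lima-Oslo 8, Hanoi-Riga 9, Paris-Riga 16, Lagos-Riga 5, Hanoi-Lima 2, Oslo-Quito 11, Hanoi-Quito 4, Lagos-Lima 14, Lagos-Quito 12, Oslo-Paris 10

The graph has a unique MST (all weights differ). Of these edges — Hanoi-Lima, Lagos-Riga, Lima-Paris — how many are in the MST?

Kruskal's algorithm — process edges by increasing weight (ties by edge label):
Oslo-Riga (1): add — endpoints in different components.
Hanoi-Lima (2): add — endpoints in different components.
Hanoi-Quito (4): add — endpoints in different components.
Lagos-Riga (5): add — endpoints in different components.
Paris-Quito (6): add — endpoints in different components.
Lima-Quito (7): skip — Lima and Quito already connected.
Lima-Oslo (8): add — endpoints in different components.
MST edge set: {Oslo-Riga, Hanoi-Lima, Hanoi-Quito, Lagos-Riga, Paris-Quito, Lima-Oslo}.
Of the listed edges, {Hanoi-Lima, Lagos-Riga} are in the MST → 2.

2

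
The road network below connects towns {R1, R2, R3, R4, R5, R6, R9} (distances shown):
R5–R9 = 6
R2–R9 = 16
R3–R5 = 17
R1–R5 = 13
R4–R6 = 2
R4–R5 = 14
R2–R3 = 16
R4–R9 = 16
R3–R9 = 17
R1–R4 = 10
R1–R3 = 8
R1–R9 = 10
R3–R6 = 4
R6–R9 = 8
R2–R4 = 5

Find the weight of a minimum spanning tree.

Sort edges by weight, then run Kruskal:
R4–R6 (2): add. Components now {R5} {R4,R6} {R3} {R2} {R1} {R9}
R3–R6 (4): add. Components now {R5} {R3,R4,R6} {R2} {R1} {R9}
R2–R4 (5): add. Components now {R5} {R2,R3,R4,R6} {R1} {R9}
R5–R9 (6): add. Components now {R5,R9} {R2,R3,R4,R6} {R1}
R1–R3 (8): add. Components now {R5,R9} {R1,R2,R3,R4,R6}
R6–R9 (8): add. Components now {R1,R2,R3,R4,R5,R6,R9}
MST edges: R4–R6, R3–R6, R2–R4, R5–R9, R1–R3, R6–R9; total weight 2+4+5+6+8+8 = 33.

33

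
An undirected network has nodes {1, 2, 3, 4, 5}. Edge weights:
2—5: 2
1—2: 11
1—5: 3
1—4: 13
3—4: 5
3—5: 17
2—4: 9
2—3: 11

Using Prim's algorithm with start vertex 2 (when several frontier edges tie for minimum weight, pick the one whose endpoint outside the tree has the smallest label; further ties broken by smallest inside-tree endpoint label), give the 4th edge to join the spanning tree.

Prim, starting at 2.
Step 1: cheapest edge leaving the tree is 2—5 (2); add 5.
Step 2: cheapest edge leaving the tree is 1—5 (3); add 1.
Step 3: cheapest edge leaving the tree is 2—4 (9); add 4.
Step 4: cheapest edge leaving the tree is 3—4 (5); add 3.
The 4th edge added is 3—4.

3-4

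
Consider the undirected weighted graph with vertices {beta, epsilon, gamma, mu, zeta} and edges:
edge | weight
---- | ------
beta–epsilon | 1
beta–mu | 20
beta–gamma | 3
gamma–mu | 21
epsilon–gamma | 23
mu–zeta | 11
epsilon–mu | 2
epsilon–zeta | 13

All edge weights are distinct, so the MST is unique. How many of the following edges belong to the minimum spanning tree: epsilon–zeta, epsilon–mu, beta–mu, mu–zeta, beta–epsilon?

Kruskal's algorithm — process edges by increasing weight (ties by edge label):
beta–epsilon (1): add. Components now {mu} {gamma} {beta,epsilon} {zeta}
epsilon–mu (2): add. Components now {beta,epsilon,mu} {gamma} {zeta}
beta–gamma (3): add. Components now {beta,epsilon,gamma,mu} {zeta}
mu–zeta (11): add. Components now {beta,epsilon,gamma,mu,zeta}
MST edge set: {beta–epsilon, epsilon–mu, beta–gamma, mu–zeta}.
Of the listed edges, {epsilon–mu, mu–zeta, beta–epsilon} are in the MST → 3.

3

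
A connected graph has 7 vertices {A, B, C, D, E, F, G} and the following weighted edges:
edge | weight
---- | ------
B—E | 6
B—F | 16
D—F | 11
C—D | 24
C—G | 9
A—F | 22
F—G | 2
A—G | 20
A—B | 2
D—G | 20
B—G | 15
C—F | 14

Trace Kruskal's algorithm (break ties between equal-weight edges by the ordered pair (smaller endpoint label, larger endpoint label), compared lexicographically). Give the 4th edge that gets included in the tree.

C-G

Sort edges by weight, then run Kruskal:
A—B (2): add. Components now {A,B} {C} {D} {E} {F} {G}
F—G (2): add. Components now {A,B} {C} {D} {E} {F,G}
B—E (6): add. Components now {A,B,E} {C} {D} {F,G}
C—G (9): add. Components now {A,B,E} {C,F,G} {D}
D—F (11): add. Components now {A,B,E} {C,D,F,G}
C—F (14): skip — C and F already connected.
B—G (15): add. Components now {A,B,C,D,E,F,G}
The 4th edge added is C—G.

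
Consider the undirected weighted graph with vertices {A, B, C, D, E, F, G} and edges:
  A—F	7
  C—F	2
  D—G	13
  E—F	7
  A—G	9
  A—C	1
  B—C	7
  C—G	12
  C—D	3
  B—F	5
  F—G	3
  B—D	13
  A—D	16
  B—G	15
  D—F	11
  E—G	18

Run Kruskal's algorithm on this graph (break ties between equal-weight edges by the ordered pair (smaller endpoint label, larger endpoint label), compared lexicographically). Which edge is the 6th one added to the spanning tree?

Sort edges by weight, then run Kruskal:
A—C (1): add — endpoints in different components.
C—F (2): add — endpoints in different components.
C—D (3): add — endpoints in different components.
F—G (3): add — endpoints in different components.
B—F (5): add — endpoints in different components.
A—F (7): skip — A and F already connected.
B—C (7): skip — B and C already connected.
E—F (7): add — endpoints in different components.
The 6th edge added is E—F.

E-F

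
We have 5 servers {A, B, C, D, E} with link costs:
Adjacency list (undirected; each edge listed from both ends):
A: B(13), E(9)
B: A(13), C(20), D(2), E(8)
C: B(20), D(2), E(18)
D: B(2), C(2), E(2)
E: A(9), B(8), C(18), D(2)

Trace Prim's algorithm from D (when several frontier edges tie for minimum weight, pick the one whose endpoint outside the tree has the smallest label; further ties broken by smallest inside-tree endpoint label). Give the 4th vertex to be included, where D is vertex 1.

E

Prim, starting at D.
Step 1: frontier [B-D 2, C-D 2, D-E 2] → take B-D (2); add B.
Step 2: frontier [B-E 8, A-B 13, B-C 20, C-D 2, D-E 2] → take C-D (2); add C.
Step 3: frontier [B-E 8, A-B 13, C-E 18, D-E 2] → take D-E (2); add E.
Step 4: frontier [A-B 13, A-E 9] → take A-E (9); add A.
Vertex order: D, B, C, E, A. The 4th vertex is E.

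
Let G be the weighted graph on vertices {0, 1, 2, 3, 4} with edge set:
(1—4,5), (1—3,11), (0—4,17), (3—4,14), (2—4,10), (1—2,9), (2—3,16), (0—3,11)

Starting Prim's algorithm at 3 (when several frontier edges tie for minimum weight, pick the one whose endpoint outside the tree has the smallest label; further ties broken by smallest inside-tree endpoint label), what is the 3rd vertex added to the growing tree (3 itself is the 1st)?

1

Prim's algorithm from 3:
Step 1: cheapest edge leaving the tree is 0—3 (11); add 0.
Step 2: cheapest edge leaving the tree is 1—3 (11); add 1.
Step 3: cheapest edge leaving the tree is 1—4 (5); add 4.
Step 4: cheapest edge leaving the tree is 1—2 (9); add 2.
Vertex order: 3, 0, 1, 4, 2. The 3rd vertex is 1.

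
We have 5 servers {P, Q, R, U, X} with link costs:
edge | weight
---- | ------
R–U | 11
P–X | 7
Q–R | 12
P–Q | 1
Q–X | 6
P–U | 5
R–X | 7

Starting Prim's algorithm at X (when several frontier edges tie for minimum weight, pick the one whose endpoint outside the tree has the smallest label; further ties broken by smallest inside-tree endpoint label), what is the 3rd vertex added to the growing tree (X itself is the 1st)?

P

Prim, starting at X.
Step 1: cheapest edge leaving the tree is Q–X (6); add Q.
Step 2: cheapest edge leaving the tree is P–Q (1); add P.
Step 3: cheapest edge leaving the tree is P–U (5); add U.
Step 4: cheapest edge leaving the tree is R–X (7); add R.
Vertex order: X, Q, P, U, R. The 3rd vertex is P.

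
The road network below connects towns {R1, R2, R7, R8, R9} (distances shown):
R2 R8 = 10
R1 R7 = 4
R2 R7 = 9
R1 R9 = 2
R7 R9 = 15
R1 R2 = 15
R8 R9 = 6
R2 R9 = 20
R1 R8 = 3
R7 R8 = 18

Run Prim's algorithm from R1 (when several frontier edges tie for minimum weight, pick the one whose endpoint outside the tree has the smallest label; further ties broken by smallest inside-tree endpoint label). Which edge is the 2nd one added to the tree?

R1-R8

Grow the tree from R1 using Prim:
Step 1: frontier [R1 R9 2, R1 R8 3, R1 R7 4, R1 R2 15] → take R1 R9 (2); add R9.
Step 2: frontier [R1 R8 3, R1 R7 4, R1 R2 15, R8 R9 6, R7 R9 15, R2 R9 20] → take R1 R8 (3); add R8.
Step 3: frontier [R1 R7 4, R1 R2 15, R2 R8 10, R7 R8 18, R7 R9 15, R2 R9 20] → take R1 R7 (4); add R7.
Step 4: frontier [R1 R2 15, R2 R7 9, R2 R8 10, R2 R9 20] → take R2 R7 (9); add R2.
The 2nd edge added is R1 R8.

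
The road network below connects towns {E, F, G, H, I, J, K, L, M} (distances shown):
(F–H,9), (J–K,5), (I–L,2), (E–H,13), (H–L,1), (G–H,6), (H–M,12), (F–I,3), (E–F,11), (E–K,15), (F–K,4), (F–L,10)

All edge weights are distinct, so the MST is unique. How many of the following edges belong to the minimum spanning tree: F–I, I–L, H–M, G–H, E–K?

Kruskal's algorithm — process edges by increasing weight (ties by edge label):
H–L (1): add — endpoints in different components.
I–L (2): add — endpoints in different components.
F–I (3): add — endpoints in different components.
F–K (4): add — endpoints in different components.
J–K (5): add — endpoints in different components.
G–H (6): add — endpoints in different components.
F–H (9): skip — F and H already connected.
F–L (10): skip — F and L already connected.
E–F (11): add — endpoints in different components.
H–M (12): add — endpoints in different components.
MST edge set: {H–L, I–L, F–I, F–K, J–K, G–H, E–F, H–M}.
Of the listed edges, {F–I, I–L, H–M, G–H} are in the MST → 4.

4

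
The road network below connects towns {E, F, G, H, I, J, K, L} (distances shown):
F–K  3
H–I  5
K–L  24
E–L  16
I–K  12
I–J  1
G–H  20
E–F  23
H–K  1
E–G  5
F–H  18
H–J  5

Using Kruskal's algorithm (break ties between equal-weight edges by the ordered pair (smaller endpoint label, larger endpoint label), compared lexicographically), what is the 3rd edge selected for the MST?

F-K

Kruskal's algorithm — process edges by increasing weight (ties by edge label):
H–K (1): add — endpoints in different components.
I–J (1): add — endpoints in different components.
F–K (3): add — endpoints in different components.
E–G (5): add — endpoints in different components.
H–I (5): add — endpoints in different components.
H–J (5): skip — H and J already connected.
I–K (12): skip — I and K already connected.
E–L (16): add — endpoints in different components.
F–H (18): skip — F and H already connected.
G–H (20): add — endpoints in different components.
The 3rd edge added is F–K.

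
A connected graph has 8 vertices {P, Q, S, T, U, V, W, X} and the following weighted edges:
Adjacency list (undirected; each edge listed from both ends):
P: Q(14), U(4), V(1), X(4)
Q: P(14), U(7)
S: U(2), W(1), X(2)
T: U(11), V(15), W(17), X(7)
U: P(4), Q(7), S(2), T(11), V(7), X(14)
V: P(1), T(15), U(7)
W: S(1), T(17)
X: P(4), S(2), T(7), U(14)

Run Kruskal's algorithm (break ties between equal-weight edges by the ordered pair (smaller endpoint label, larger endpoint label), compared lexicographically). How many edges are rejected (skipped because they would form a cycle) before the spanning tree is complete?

Kruskal's algorithm — process edges by increasing weight (ties by edge label):
P V (1): add — endpoints in different components.
S W (1): add — endpoints in different components.
S U (2): add — endpoints in different components.
S X (2): add — endpoints in different components.
P U (4): add — endpoints in different components.
P X (4): skip — X and P already connected.
Q U (7): add — endpoints in different components.
T X (7): add — endpoints in different components.
Edges rejected before the tree was complete: 1.

1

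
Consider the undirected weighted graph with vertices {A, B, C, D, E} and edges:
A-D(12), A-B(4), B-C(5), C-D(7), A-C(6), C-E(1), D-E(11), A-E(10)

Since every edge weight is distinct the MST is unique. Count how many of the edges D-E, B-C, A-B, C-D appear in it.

Sort edges by weight, then run Kruskal:
C-E (1): add — endpoints in different components.
A-B (4): add — endpoints in different components.
B-C (5): add — endpoints in different components.
A-C (6): skip — A and C already connected.
C-D (7): add — endpoints in different components.
MST edge set: {C-E, A-B, B-C, C-D}.
Of the listed edges, {B-C, A-B, C-D} are in the MST → 3.

3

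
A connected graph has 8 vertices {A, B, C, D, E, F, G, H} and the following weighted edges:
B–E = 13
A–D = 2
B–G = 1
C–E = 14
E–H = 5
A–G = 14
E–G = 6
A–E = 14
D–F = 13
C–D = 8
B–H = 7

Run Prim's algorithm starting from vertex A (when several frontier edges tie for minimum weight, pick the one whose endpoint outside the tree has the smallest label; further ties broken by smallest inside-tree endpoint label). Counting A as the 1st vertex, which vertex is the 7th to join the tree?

G

Prim's algorithm from A:
Step 1: frontier [A–D 2, A–E 14, A–G 14] → take A–D (2); add D.
Step 2: frontier [A–E 14, A–G 14, C–D 8, D–F 13] → take C–D (8); add C.
Step 3: frontier [A–E 14, A–G 14, C–E 14, D–F 13] → take D–F (13); add F.
Step 4: frontier [A–E 14, A–G 14, C–E 14] → take A–E (14); add E.
Step 5: frontier [A–G 14, E–H 5, E–G 6, B–E 13] → take E–H (5); add H.
Step 6: frontier [A–G 14, E–G 6, B–E 13, B–H 7] → take E–G (6); add G.
Step 7: frontier [B–E 13, B–G 1, B–H 7] → take B–G (1); add B.
Vertex order: A, D, C, F, E, H, G, B. The 7th vertex is G.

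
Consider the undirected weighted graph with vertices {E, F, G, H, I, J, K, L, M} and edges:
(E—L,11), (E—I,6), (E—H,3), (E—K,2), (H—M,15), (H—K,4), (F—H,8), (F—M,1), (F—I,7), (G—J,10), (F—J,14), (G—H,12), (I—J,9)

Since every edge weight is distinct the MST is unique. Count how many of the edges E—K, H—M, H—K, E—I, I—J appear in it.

Kruskal's algorithm — process edges by increasing weight (ties by edge label):
F—M (1): add — endpoints in different components.
E—K (2): add — endpoints in different components.
E—H (3): add — endpoints in different components.
H—K (4): skip — H and K already connected.
E—I (6): add — endpoints in different components.
F—I (7): add — endpoints in different components.
F—H (8): skip — F and H already connected.
I—J (9): add — endpoints in different components.
G—J (10): add — endpoints in different components.
E—L (11): add — endpoints in different components.
MST edge set: {F—M, E—K, E—H, E—I, F—I, I—J, G—J, E—L}.
Of the listed edges, {E—K, E—I, I—J} are in the MST → 3.

3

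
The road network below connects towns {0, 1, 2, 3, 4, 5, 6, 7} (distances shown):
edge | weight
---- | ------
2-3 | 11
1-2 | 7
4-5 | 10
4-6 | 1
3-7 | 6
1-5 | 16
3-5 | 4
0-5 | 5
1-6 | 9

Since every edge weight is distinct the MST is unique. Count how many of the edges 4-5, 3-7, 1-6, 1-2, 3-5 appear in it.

Kruskal: consider edges lightest-first.
4-6 (1): add — endpoints in different components.
3-5 (4): add — endpoints in different components.
0-5 (5): add — endpoints in different components.
3-7 (6): add — endpoints in different components.
1-2 (7): add — endpoints in different components.
1-6 (9): add — endpoints in different components.
4-5 (10): add — endpoints in different components.
MST edge set: {4-6, 3-5, 0-5, 3-7, 1-2, 1-6, 4-5}.
Of the listed edges, {4-5, 3-7, 1-6, 1-2, 3-5} are in the MST → 5.

5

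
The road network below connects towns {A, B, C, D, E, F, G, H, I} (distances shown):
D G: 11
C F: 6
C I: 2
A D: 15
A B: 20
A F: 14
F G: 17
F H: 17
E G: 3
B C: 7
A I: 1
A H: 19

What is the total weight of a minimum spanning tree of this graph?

62

Grow the tree from F using Prim:
Step 1: cheapest edge leaving the tree is C F (6); add C.
Step 2: cheapest edge leaving the tree is C I (2); add I.
Step 3: cheapest edge leaving the tree is A I (1); add A.
Step 4: cheapest edge leaving the tree is B C (7); add B.
Step 5: cheapest edge leaving the tree is A D (15); add D.
Step 6: cheapest edge leaving the tree is D G (11); add G.
Step 7: cheapest edge leaving the tree is E G (3); add E.
Step 8: cheapest edge leaving the tree is F H (17); add H.
MST edges: C F, C I, A I, B C, A D, D G, E G, F H; total weight 6+2+1+7+15+11+3+17 = 62.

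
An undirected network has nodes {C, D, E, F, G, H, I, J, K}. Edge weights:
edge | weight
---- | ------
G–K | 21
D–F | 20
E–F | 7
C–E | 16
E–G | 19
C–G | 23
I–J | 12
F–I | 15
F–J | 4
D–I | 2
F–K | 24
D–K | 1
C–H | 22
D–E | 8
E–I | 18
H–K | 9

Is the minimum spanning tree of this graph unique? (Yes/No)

Yes

Kruskal: consider edges lightest-first.
D–K (1): add — endpoints in different components.
D–I (2): add — endpoints in different components.
F–J (4): add — endpoints in different components.
E–F (7): add — endpoints in different components.
D–E (8): add — endpoints in different components.
H–K (9): add — endpoints in different components.
I–J (12): skip — I and J already connected.
F–I (15): skip — F and I already connected.
C–E (16): add — endpoints in different components.
E–I (18): skip — E and I already connected.
E–G (19): add — endpoints in different components.
Every non-tree edge has weight strictly greater than the heaviest edge on the tree path between its endpoints, so the MST is unique.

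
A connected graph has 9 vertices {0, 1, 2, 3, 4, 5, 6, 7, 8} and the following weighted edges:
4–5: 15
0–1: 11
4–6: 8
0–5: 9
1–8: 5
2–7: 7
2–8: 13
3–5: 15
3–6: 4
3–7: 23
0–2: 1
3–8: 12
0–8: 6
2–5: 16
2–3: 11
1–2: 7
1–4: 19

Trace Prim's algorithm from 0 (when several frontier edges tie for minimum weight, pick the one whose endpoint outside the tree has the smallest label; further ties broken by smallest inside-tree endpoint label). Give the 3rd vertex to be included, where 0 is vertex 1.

Prim's algorithm from 0:
Step 1: cheapest edge leaving the tree is 0–2 (1); add 2.
Step 2: cheapest edge leaving the tree is 0–8 (6); add 8.
Step 3: cheapest edge leaving the tree is 1–8 (5); add 1.
Step 4: cheapest edge leaving the tree is 2–7 (7); add 7.
Step 5: cheapest edge leaving the tree is 0–5 (9); add 5.
Step 6: cheapest edge leaving the tree is 2–3 (11); add 3.
Step 7: cheapest edge leaving the tree is 3–6 (4); add 6.
Step 8: cheapest edge leaving the tree is 4–6 (8); add 4.
Vertex order: 0, 2, 8, 1, 7, 5, 3, 6, 4. The 3rd vertex is 8.

8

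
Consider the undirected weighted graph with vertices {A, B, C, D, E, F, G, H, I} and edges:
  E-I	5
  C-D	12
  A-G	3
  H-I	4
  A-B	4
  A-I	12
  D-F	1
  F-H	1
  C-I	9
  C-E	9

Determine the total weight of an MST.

Prim, starting at F.
Step 1: cheapest edge leaving the tree is D-F (1); add D.
Step 2: cheapest edge leaving the tree is F-H (1); add H.
Step 3: cheapest edge leaving the tree is H-I (4); add I.
Step 4: cheapest edge leaving the tree is E-I (5); add E.
Step 5: cheapest edge leaving the tree is C-E (9); add C.
Step 6: cheapest edge leaving the tree is A-I (12); add A.
Step 7: cheapest edge leaving the tree is A-G (3); add G.
Step 8: cheapest edge leaving the tree is A-B (4); add B.
MST edges: D-F, F-H, H-I, E-I, C-E, A-I, A-G, A-B; total weight 1+1+4+5+9+12+3+4 = 39.

39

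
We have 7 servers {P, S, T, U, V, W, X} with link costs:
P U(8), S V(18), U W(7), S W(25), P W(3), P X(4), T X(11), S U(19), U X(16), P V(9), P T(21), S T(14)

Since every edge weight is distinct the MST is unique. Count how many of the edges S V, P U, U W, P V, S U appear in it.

2

Sort edges by weight, then run Kruskal:
P W (3): add — endpoints in different components.
P X (4): add — endpoints in different components.
U W (7): add — endpoints in different components.
P U (8): skip — P and U already connected.
P V (9): add — endpoints in different components.
T X (11): add — endpoints in different components.
S T (14): add — endpoints in different components.
MST edge set: {P W, P X, U W, P V, T X, S T}.
Of the listed edges, {U W, P V} are in the MST → 2.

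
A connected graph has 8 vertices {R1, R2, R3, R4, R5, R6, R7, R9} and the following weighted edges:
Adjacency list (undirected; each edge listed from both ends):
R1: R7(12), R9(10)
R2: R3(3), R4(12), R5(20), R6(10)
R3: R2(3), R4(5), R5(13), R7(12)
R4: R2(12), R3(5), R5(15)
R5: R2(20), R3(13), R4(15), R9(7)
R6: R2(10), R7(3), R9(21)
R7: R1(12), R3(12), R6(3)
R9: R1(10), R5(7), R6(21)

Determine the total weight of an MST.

Prim's algorithm from R9:
Step 1: frontier [R5 R9 7, R1 R9 10, R6 R9 21] → take R5 R9 (7); add R5.
Step 2: frontier [R3 R5 13, R4 R5 15, R2 R5 20, R1 R9 10, R6 R9 21] → take R1 R9 (10); add R1.
Step 3: frontier [R1 R7 12, R3 R5 13, R4 R5 15, R2 R5 20, R6 R9 21] → take R1 R7 (12); add R7.
Step 4: frontier [R3 R5 13, R4 R5 15, R2 R5 20, R6 R7 3, R3 R7 12, R6 R9 21] → take R6 R7 (3); add R6.
Step 5: frontier [R3 R5 13, R4 R5 15, R2 R5 20, R2 R6 10, R3 R7 12] → take R2 R6 (10); add R2.
Step 6: frontier [R2 R3 3, R2 R4 12, R3 R5 13, R4 R5 15, R3 R7 12] → take R2 R3 (3); add R3.
Step 7: frontier [R2 R4 12, R3 R4 5, R4 R5 15] → take R3 R4 (5); add R4.
MST edges: R5 R9, R1 R9, R1 R7, R6 R7, R2 R6, R2 R3, R3 R4; total weight 7+10+12+3+10+3+5 = 50.

50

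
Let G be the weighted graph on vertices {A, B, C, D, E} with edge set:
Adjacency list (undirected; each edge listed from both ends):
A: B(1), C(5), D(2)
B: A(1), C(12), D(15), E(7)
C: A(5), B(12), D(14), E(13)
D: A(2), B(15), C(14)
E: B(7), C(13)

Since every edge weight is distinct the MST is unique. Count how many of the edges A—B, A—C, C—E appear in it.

Kruskal's algorithm — process edges by increasing weight (ties by edge label):
A—B (1): add — endpoints in different components.
A—D (2): add — endpoints in different components.
A—C (5): add — endpoints in different components.
B—E (7): add — endpoints in different components.
MST edge set: {A—B, A—D, A—C, B—E}.
Of the listed edges, {A—B, A—C} are in the MST → 2.

2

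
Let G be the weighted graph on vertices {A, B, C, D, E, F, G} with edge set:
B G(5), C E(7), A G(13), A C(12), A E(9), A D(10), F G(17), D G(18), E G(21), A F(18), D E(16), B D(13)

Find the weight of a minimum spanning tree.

61

Prim, starting at A.
Step 1: frontier [A E 9, A D 10, A C 12, A G 13, A F 18] → take A E (9); add E.
Step 2: frontier [A D 10, A C 12, A G 13, A F 18, C E 7, D E 16, E G 21] → take C E (7); add C.
Step 3: frontier [A D 10, A G 13, A F 18, D E 16, E G 21] → take A D (10); add D.
Step 4: frontier [A G 13, A F 18, B D 13, D G 18, E G 21] → take B D (13); add B.
Step 5: frontier [A G 13, A F 18, B G 5, D G 18, E G 21] → take B G (5); add G.
Step 6: frontier [A F 18, F G 17] → take F G (17); add F.
MST edges: A E, C E, A D, B D, B G, F G; total weight 9+7+10+13+5+17 = 61.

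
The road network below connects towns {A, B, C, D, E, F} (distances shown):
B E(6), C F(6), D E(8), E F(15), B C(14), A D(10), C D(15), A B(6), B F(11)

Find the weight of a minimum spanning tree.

Grow the tree from B using Prim:
Step 1: cheapest edge leaving the tree is A B (6); add A.
Step 2: cheapest edge leaving the tree is B E (6); add E.
Step 3: cheapest edge leaving the tree is D E (8); add D.
Step 4: cheapest edge leaving the tree is B F (11); add F.
Step 5: cheapest edge leaving the tree is C F (6); add C.
MST edges: A B, B E, D E, B F, C F; total weight 6+6+8+11+6 = 37.

37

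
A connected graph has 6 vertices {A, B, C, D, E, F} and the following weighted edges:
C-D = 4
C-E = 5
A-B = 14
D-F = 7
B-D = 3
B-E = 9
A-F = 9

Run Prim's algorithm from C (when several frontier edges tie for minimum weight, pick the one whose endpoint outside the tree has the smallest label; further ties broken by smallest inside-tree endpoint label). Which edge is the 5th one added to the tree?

A-F

Prim's algorithm from C:
Step 1: cheapest edge leaving the tree is C-D (4); add D.
Step 2: cheapest edge leaving the tree is B-D (3); add B.
Step 3: cheapest edge leaving the tree is C-E (5); add E.
Step 4: cheapest edge leaving the tree is D-F (7); add F.
Step 5: cheapest edge leaving the tree is A-F (9); add A.
The 5th edge added is A-F.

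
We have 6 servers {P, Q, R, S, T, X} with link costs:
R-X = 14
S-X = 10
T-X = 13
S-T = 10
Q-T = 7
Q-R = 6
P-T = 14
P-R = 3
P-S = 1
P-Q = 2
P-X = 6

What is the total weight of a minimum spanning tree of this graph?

Prim, starting at S.
Step 1: cheapest edge leaving the tree is P-S (1); add P.
Step 2: cheapest edge leaving the tree is P-Q (2); add Q.
Step 3: cheapest edge leaving the tree is P-R (3); add R.
Step 4: cheapest edge leaving the tree is P-X (6); add X.
Step 5: cheapest edge leaving the tree is Q-T (7); add T.
MST edges: P-S, P-Q, P-R, P-X, Q-T; total weight 1+2+3+6+7 = 19.

19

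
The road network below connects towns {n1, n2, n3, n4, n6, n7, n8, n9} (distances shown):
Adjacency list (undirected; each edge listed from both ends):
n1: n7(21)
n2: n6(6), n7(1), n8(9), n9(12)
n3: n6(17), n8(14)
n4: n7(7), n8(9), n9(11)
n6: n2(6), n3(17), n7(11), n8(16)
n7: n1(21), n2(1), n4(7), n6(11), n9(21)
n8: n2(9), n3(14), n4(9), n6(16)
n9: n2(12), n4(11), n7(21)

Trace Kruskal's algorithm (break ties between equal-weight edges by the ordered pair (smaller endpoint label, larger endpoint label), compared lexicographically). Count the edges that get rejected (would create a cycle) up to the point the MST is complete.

Sort edges by weight, then run Kruskal:
n2—n7 (1): add — endpoints in different components.
n2—n6 (6): add — endpoints in different components.
n4—n7 (7): add — endpoints in different components.
n2—n8 (9): add — endpoints in different components.
n4—n8 (9): skip — n4 and n8 already connected.
n4—n9 (11): add — endpoints in different components.
n6—n7 (11): skip — n6 and n7 already connected.
n2—n9 (12): skip — n2 and n9 already connected.
n3—n8 (14): add — endpoints in different components.
n6—n8 (16): skip — n8 and n6 already connected.
n3—n6 (17): skip — n3 and n6 already connected.
n1—n7 (21): add — endpoints in different components.
Edges rejected before the tree was complete: 5.

5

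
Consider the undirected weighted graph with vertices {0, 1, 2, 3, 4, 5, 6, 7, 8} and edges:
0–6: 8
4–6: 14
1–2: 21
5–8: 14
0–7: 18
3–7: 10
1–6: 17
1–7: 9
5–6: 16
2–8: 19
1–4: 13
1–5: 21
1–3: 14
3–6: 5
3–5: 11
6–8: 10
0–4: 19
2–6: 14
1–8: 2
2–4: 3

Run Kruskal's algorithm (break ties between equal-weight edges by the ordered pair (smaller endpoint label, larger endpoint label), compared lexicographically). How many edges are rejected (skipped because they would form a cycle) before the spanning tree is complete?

Sort edges by weight, then run Kruskal:
1–8 (2): add — endpoints in different components.
2–4 (3): add — endpoints in different components.
3–6 (5): add — endpoints in different components.
0–6 (8): add — endpoints in different components.
1–7 (9): add — endpoints in different components.
3–7 (10): add — endpoints in different components.
6–8 (10): skip — 6 and 8 already connected.
3–5 (11): add — endpoints in different components.
1–4 (13): add — endpoints in different components.
Edges rejected before the tree was complete: 1.

1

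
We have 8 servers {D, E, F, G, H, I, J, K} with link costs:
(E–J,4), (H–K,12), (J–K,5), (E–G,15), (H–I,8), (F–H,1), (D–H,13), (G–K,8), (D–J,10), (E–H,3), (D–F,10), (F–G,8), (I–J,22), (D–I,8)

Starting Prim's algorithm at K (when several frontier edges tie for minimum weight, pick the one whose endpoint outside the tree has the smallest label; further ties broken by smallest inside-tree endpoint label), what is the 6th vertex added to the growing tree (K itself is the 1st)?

G

Prim, starting at K.
Step 1: frontier [J–K 5, G–K 8, H–K 12] → take J–K (5); add J.
Step 2: frontier [E–J 4, D–J 10, I–J 22, G–K 8, H–K 12] → take E–J (4); add E.
Step 3: frontier [E–H 3, E–G 15, D–J 10, I–J 22, G–K 8, H–K 12] → take E–H (3); add H.
Step 4: frontier [E–G 15, F–H 1, H–I 8, D–H 13, D–J 10, I–J 22, G–K 8] → take F–H (1); add F.
Step 5: frontier [E–G 15, F–G 8, D–F 10, H–I 8, D–H 13, D–J 10, I–J 22, G–K 8] → take F–G (8); add G.
Step 6: frontier [D–F 10, H–I 8, D–H 13, D–J 10, I–J 22] → take H–I (8); add I.
Step 7: frontier [D–F 10, D–H 13, D–I 8, D–J 10] → take D–I (8); add D.
Vertex order: K, J, E, H, F, G, I, D. The 6th vertex is G.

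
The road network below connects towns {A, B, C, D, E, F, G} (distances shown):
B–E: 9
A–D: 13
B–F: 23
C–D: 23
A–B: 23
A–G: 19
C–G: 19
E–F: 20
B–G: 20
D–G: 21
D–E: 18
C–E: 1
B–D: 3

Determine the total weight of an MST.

Sort edges by weight, then run Kruskal:
C–E (1): add. Components now {A} {B} {C,E} {D} {F} {G}
B–D (3): add. Components now {A} {B,D} {C,E} {F} {G}
B–E (9): add. Components now {A} {B,C,D,E} {F} {G}
A–D (13): add. Components now {A,B,C,D,E} {F} {G}
D–E (18): skip — D and E already connected.
A–G (19): add. Components now {A,B,C,D,E,G} {F}
C–G (19): skip — C and G already connected.
B–G (20): skip — B and G already connected.
E–F (20): add. Components now {A,B,C,D,E,F,G}
MST edges: C–E, B–D, B–E, A–D, A–G, E–F; total weight 1+3+9+13+19+20 = 65.

65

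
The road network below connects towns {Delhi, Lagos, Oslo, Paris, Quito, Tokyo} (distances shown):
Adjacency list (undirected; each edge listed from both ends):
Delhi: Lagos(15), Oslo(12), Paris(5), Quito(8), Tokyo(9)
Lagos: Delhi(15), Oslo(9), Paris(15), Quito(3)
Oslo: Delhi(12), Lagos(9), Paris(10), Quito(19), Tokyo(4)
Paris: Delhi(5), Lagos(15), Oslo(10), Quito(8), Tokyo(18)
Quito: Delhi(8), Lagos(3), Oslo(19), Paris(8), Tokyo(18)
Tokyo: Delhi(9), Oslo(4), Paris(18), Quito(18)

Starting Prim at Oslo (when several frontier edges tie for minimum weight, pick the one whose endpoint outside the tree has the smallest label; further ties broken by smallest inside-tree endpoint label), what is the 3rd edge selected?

Delhi-Paris

Grow the tree from Oslo using Prim:
Step 1: frontier [Oslo-Tokyo 4, Lagos-Oslo 9, Oslo-Paris 10, Delhi-Oslo 12, Oslo-Quito 19] → take Oslo-Tokyo (4); add Tokyo.
Step 2: frontier [Lagos-Oslo 9, Oslo-Paris 10, Delhi-Oslo 12, Oslo-Quito 19, Delhi-Tokyo 9, Paris-Tokyo 18, Quito-Tokyo 18] → take Delhi-Tokyo (9); add Delhi.
Step 3: frontier [Delhi-Paris 5, Delhi-Quito 8, Delhi-Lagos 15, Lagos-Oslo 9, Oslo-Paris 10, Oslo-Quito 19, Paris-Tokyo 18, Quito-Tokyo 18] → take Delhi-Paris (5); add Paris.
Step 4: frontier [Delhi-Quito 8, Delhi-Lagos 15, Lagos-Oslo 9, Oslo-Quito 19, Paris-Quito 8, Lagos-Paris 15, Quito-Tokyo 18] → take Delhi-Quito (8); add Quito.
Step 5: frontier [Delhi-Lagos 15, Lagos-Oslo 9, Lagos-Paris 15, Lagos-Quito 3] → take Lagos-Quito (3); add Lagos.
The 3rd edge added is Delhi-Paris.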